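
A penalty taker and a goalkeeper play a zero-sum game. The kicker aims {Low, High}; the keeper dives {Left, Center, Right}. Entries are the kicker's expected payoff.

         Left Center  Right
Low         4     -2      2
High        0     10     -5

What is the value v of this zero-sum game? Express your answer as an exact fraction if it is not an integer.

10/19

Row minima: Low → -2, High → -5; maximin = -2.
Column maxima: Left → 4, Center → 10, Right → 2; minimax = 2.
-2 ≠ 2, so there is no saddle point; optimal play is mixed.
Left is strictly dominated by Right (it gives the kicker strictly more in every row), so the keeper never plays it.
On the remaining 2×2 (Low, High vs Center, Right):
Let the kicker play Low with probability p. Expected payoff against Center: (-2)p + 10(1−p) = −12p + 10; against Right: 2p + (-5)(1−p) = 7p − 5.
Setting these equal: −12p + 10 = 7p − 5 ⇒ −19p = -15 ⇒ p = 15/19, and the value is (-12)·(15/19) + 10 = 10/19.
For the keeper: with q = P(Center), equating Low's and High's payoffs gives −4q + 2 = 15q − 5 ⇒ q = 7/19.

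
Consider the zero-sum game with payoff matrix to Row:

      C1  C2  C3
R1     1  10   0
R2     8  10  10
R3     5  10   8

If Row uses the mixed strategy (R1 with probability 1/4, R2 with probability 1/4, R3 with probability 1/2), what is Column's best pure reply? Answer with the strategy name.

C1

If Column plays C1, Row's expected payoff is (1/4)·1 + (1/4)·8 + (1/2)·5 = 19/4.
If Column plays C2, Row's expected payoff is (1/4)·10 + (1/4)·10 + (1/2)·10 = 10.
If Column plays C3, Row's expected payoff is (1/4)·0 + (1/4)·10 + (1/2)·8 = 13/2.
Column minimizes Row's payoff; the smallest is 19/4, so the best response is C1.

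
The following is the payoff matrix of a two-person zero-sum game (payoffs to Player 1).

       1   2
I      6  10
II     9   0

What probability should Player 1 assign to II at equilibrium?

4/13

Row minima: I → 6, II → 0; maximin = 6.
Column maxima: 1 → 9, 2 → 10; minimax = 9.
6 ≠ 9, so there is no saddle point; optimal play is mixed.
Let Player 1 play I with probability p. Expected payoff against 1: 6p + 9(1−p) = −3p + 9; against 2: 10p + 0(1−p) = 10p.
Setting these equal: −3p + 9 = 10p ⇒ −13p = -9 ⇒ p = 9/13, and the value is (-3)·(9/13) + 9 = 90/13.
For Player 2: with q = P(1), equating I's and II's payoffs gives −4q + 10 = 9q ⇒ q = 10/13.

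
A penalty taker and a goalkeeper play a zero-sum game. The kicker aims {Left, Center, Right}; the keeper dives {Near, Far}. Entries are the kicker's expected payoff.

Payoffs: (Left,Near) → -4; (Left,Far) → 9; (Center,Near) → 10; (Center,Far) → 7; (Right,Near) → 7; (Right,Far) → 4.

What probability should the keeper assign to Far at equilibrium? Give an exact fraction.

7/8

Row minima: Left → -4, Center → 7, Right → 4; maximin = 7.
Column maxima: Near → 10, Far → 9; minimax = 9.
7 ≠ 9, so there is no saddle point; optimal play is mixed.
Right is strictly dominated by Center, so the kicker never plays it.
On the remaining 2×2 (Left, Center vs Near, Far):
Let the kicker play Left with probability p. Expected payoff against Near: (-4)p + 10(1−p) = −14p + 10; against Far: 9p + 7(1−p) = 2p + 7.
Setting these equal: −14p + 10 = 2p + 7 ⇒ −16p = -3 ⇒ p = 3/16, and the value is (-14)·(3/16) + 10 = 59/8.
For the keeper: with q = P(Near), equating Left's and Center's payoffs gives −13q + 9 = 3q + 7 ⇒ q = 1/8.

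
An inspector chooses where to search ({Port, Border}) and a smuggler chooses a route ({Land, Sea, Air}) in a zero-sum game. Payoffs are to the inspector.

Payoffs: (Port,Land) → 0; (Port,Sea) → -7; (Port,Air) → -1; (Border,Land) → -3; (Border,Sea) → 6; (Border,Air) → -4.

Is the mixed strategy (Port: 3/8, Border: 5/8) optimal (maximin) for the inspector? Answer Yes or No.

Against Land this mix gives (3/8)·0 + (5/8)·(-3) = -15/8.
Against Sea this mix gives (3/8)·(-7) + (5/8)·6 = 9/8.
Against Air this mix gives (3/8)·(-1) + (5/8)·(-4) = -23/8.
The smuggler will play Air, holding the inspector to -23/8. Shifting weight toward the row that does better against Air would raise this floor (the equalizing mix achieves -17/8 against both Air and Sea), so the proposed strategy is not optimal.

No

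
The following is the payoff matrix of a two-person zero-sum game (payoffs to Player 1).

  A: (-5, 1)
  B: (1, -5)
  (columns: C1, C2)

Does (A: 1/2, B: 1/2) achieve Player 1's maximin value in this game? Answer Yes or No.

Against C1 this mix gives (1/2)·(-5) + (1/2)·1 = -2.
Against C2 this mix gives (1/2)·1 + (1/2)·(-5) = -2.
All of Player 2's active replies (C1, C2) yield -2, and no column does worse for Player 1. The mix makes Player 2 indifferent and guarantees -2, so it is optimal.

Yes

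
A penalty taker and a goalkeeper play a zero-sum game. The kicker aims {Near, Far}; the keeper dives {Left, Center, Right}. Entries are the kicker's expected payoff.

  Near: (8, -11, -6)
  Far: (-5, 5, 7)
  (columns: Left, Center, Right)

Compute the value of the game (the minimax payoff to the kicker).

-15/29

Row minima: Near → -11, Far → -5; maximin = -5.
Column maxima: Left → 8, Center → 5, Right → 7; minimax = 5.
-5 ≠ 5, so there is no saddle point; optimal play is mixed.
Right is strictly dominated by Center (it gives the kicker strictly more in every row), so the keeper never plays it.
On the remaining 2×2 (Near, Far vs Left, Center):
Let the kicker play Near with probability p. Expected payoff against Left: 8p + (-5)(1−p) = 13p − 5; against Center: (-11)p + 5(1−p) = −16p + 5.
Setting these equal: 13p − 5 = −16p + 5 ⇒ 29p = 10 ⇒ p = 10/29, and the value is (13)·(10/29) − 5 = -15/29.
For the keeper: with q = P(Left), equating Near's and Far's payoffs gives 19q − 11 = −10q + 5 ⇒ q = 16/29.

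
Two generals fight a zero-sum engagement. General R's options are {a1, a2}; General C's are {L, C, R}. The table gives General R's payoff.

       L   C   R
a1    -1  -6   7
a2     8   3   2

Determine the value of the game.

33/14

Row minima: a1 → -6, a2 → 2; maximin = 2.
Column maxima: L → 8, C → 3, R → 7; minimax = 3.
2 ≠ 3, so there is no saddle point; optimal play is mixed.
L is strictly dominated by C (it gives General R strictly more in every row), so General C never plays it.
On the remaining 2×2 (a1, a2 vs C, R):
Let General R play a1 with probability p. Expected payoff against C: (-6)p + 3(1−p) = −9p + 3; against R: 7p + 2(1−p) = 5p + 2.
Setting these equal: −9p + 3 = 5p + 2 ⇒ −14p = -1 ⇒ p = 1/14, and the value is (-9)·(1/14) + 3 = 33/14.
For General C: with q = P(C), equating a1's and a2's payoffs gives −13q + 7 = q + 2 ⇒ q = 5/14.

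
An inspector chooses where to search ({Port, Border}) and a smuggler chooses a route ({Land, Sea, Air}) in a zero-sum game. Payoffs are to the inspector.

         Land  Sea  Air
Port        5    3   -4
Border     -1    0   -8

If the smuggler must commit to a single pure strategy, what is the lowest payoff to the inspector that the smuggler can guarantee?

-4

Column maxima: Land → 5, Sea → 3, Air → -4.
The smallest of these is -4.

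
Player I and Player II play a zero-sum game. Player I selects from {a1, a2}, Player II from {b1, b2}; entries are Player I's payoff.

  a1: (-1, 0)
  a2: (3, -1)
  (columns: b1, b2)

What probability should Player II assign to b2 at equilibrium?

Row minima: a1 → -1, a2 → -1; maximin = -1.
Column maxima: b1 → 3, b2 → 0; minimax = 0.
-1 ≠ 0, so there is no saddle point; optimal play is mixed.
Let Player I play a1 with probability p. Expected payoff against b1: (-1)p + 3(1−p) = −4p + 3; against b2: 0p + (-1)(1−p) = p − 1.
Setting these equal: −4p + 3 = p − 1 ⇒ −5p = -4 ⇒ p = 4/5, and the value is (-4)·(4/5) + 3 = -1/5.
For Player II: with q = P(b1), equating a1's and a2's payoffs gives −q = 4q − 1 ⇒ q = 1/5.

4/5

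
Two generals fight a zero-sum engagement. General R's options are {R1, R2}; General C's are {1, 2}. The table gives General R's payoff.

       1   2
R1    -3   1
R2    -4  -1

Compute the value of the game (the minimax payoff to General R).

Row minima: R1 → -3, R2 → -4; maximin = -3.
Column maxima: 1 → -3, 2 → 1; minimax = -3.
Since maximin = minimax = -3, there is a saddle point and the value is -3.

-3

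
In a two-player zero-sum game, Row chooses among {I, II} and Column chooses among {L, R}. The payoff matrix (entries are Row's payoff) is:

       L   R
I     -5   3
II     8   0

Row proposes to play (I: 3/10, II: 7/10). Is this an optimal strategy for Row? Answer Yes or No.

No

Against L this mix gives (3/10)·(-5) + (7/10)·8 = 41/10.
Against R this mix gives (3/10)·3 + (7/10)·0 = 9/10.
Column will play R, holding Row to 9/10. Shifting weight toward the row that does better against R would raise this floor (the equalizing mix achieves 3/2 against both R and L), so the proposed strategy is not optimal.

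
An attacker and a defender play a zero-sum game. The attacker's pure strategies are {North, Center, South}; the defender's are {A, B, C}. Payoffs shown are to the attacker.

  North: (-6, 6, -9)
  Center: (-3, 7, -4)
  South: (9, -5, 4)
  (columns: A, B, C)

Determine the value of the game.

Row minima: North → -9, Center → -4, South → -5; maximin = -4.
Column maxima: A → 9, B → 7, C → 4; minimax = 4.
-4 ≠ 4, so there is no saddle point; optimal play is mixed.
North is strictly dominated by Center, so the attacker never plays it.
A is strictly dominated by C (it gives the attacker strictly more in every row), so the defender never plays it.
On the remaining 2×2 (Center, South vs B, C):
Let the attacker play Center with probability p. Expected payoff against B: 7p + (-5)(1−p) = 12p − 5; against C: (-4)p + 4(1−p) = −8p + 4.
Setting these equal: 12p − 5 = −8p + 4 ⇒ 20p = 9 ⇒ p = 9/20, and the value is (12)·(9/20) − 5 = 2/5.
For the defender: with q = P(B), equating Center's and South's payoffs gives 11q − 4 = −9q + 4 ⇒ q = 2/5.

2/5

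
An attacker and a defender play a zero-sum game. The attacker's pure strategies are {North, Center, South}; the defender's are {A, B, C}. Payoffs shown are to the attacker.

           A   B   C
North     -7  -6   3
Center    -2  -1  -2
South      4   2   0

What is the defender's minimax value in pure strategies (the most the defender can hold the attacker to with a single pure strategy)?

2

Column maxima: A → 4, B → 2, C → 3.
The smallest of these is 2.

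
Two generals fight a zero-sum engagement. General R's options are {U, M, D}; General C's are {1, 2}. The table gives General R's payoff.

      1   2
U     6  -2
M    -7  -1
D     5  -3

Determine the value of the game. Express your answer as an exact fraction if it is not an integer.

Row minima: U → -2, M → -7, D → -3; maximin = -2.
Column maxima: 1 → 6, 2 → -1; minimax = -1.
-2 ≠ -1, so there is no saddle point; optimal play is mixed.
D is strictly dominated by U, so General R never plays it.
On the remaining 2×2 (U, M vs 1, 2):
Let General R play U with probability p. Expected payoff against 1: 6p + (-7)(1−p) = 13p − 7; against 2: (-2)p + (-1)(1−p) = −p − 1.
Setting these equal: 13p − 7 = −p − 1 ⇒ 14p = 6 ⇒ p = 3/7, and the value is (13)·(3/7) − 7 = -10/7.
For General C: with q = P(1), equating U's and M's payoffs gives 8q − 2 = −6q − 1 ⇒ q = 1/14.

-10/7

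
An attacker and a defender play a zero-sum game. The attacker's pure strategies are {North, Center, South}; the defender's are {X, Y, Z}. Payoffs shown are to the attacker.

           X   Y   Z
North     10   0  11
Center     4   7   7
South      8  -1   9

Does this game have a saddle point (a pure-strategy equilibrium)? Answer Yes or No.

Row minima: North → 0, Center → 4, South → -1; maximin = 4.
Column maxima: X → 10, Y → 7, Z → 11; minimax = 7.
4 ≠ 7, so no pure-strategy equilibrium exists.

No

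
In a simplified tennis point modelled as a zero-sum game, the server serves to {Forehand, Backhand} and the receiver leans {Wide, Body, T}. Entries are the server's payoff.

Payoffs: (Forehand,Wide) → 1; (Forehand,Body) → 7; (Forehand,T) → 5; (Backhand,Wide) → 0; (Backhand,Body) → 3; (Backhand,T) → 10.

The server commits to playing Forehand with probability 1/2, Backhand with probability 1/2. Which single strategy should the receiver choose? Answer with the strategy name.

Wide

If the receiver plays Wide, the server's expected payoff is (1/2)·1 + (1/2)·0 = 1/2.
If the receiver plays Body, the server's expected payoff is (1/2)·7 + (1/2)·3 = 5.
If the receiver plays T, the server's expected payoff is (1/2)·5 + (1/2)·10 = 15/2.
The receiver minimizes the server's payoff; the smallest is 1/2, so the best response is Wide.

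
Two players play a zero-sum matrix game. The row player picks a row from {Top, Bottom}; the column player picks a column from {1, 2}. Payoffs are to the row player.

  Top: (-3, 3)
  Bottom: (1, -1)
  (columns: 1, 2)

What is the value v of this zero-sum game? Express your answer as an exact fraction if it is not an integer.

Row minima: Top → -3, Bottom → -1; maximin = -1.
Column maxima: 1 → 1, 2 → 3; minimax = 1.
-1 ≠ 1, so there is no saddle point; optimal play is mixed.
Let the row player play Top with probability p. Expected payoff against 1: (-3)p + 1(1−p) = −4p + 1; against 2: 3p + (-1)(1−p) = 4p − 1.
Setting these equal: −4p + 1 = 4p − 1 ⇒ −8p = -2 ⇒ p = 1/4, and the value is (-4)·(1/4) + 1 = 0.
For the column player: with q = P(1), equating Top's and Bottom's payoffs gives −6q + 3 = 2q − 1 ⇒ q = 1/2.

0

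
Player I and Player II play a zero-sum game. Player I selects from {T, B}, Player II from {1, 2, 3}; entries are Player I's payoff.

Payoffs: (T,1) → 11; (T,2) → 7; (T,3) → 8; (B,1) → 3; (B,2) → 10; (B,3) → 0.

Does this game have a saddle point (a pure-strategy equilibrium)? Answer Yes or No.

No

Row minima: T → 7, B → 0; maximin = 7.
Column maxima: 1 → 11, 2 → 10, 3 → 8; minimax = 8.
7 ≠ 8, so no pure-strategy equilibrium exists.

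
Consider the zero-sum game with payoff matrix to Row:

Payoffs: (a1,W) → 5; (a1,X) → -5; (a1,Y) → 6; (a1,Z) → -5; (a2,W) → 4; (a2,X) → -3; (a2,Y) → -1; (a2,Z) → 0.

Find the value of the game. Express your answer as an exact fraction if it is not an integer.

-3

Row minima: a1 → -5, a2 → -3; maximin = -3.
Column maxima: W → 5, X → -3, Y → 6, Z → 0; minimax = -3.
Since maximin = minimax = -3, there is a saddle point and the value is -3.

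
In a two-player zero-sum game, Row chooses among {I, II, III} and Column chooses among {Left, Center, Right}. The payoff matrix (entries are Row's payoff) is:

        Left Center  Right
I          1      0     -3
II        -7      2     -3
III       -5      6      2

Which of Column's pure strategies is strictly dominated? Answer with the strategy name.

Right holds Row's payoff strictly below Center in every row: -3 < 0, -3 < 2, 2 < 6.
So Center is strictly dominated for Column.

Center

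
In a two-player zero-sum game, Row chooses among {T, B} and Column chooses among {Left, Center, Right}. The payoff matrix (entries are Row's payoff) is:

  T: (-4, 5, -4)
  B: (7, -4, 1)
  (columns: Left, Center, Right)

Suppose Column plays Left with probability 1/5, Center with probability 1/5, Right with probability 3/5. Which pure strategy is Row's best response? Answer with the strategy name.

B

Expected payoff of T: (1/5)·(-4) + (1/5)·5 + (3/5)·(-4) = -11/5.
Expected payoff of B: (1/5)·7 + (1/5)·(-4) + (3/5)·1 = 6/5.
The largest is 6/5, so Row's best response is B.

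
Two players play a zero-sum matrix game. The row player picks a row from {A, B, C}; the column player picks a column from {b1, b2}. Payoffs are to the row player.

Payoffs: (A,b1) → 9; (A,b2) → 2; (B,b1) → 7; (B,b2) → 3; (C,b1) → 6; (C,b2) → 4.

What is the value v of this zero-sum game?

4

Row minima: A → 2, B → 3, C → 4; maximin = 4.
Column maxima: b1 → 9, b2 → 4; minimax = 4.
Since maximin = minimax = 4, there is a saddle point and the value is 4.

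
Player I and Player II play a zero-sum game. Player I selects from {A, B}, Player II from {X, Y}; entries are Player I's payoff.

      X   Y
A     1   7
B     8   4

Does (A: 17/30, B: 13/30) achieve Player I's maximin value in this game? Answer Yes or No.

No

Against X this mix gives (17/30)·1 + (13/30)·8 = 121/30.
Against Y this mix gives (17/30)·7 + (13/30)·4 = 57/10.
Player II will play X, holding Player I to 121/30. Shifting weight toward the row that does better against X would raise this floor (the equalizing mix achieves 26/5 against both X and Y), so the proposed strategy is not optimal.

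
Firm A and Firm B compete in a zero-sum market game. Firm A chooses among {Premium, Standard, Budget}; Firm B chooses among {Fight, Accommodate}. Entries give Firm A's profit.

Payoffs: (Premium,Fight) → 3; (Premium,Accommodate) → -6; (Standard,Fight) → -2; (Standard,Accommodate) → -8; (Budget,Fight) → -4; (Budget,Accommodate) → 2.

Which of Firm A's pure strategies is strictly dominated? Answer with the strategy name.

Standard

Premium gives a strictly higher payoff than Standard against every column: 3 > -2, -6 > -8.
So Standard is strictly dominated and Firm A never plays it.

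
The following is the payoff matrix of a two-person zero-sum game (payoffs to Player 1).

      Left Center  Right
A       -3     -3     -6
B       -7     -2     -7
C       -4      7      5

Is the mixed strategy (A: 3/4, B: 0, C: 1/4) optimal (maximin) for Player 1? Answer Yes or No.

Yes

Against Left this mix gives (3/4)·(-3) + (1/4)·(-4) = -13/4.
Against Center this mix gives (3/4)·(-3) + (1/4)·7 = -1/2.
Against Right this mix gives (3/4)·(-6) + (1/4)·5 = -13/4.
All of Player 2's active replies (Left, Right) yield -13/4, and no column does worse for Player 1. The mix makes Player 2 indifferent and guarantees -13/4, so it is optimal.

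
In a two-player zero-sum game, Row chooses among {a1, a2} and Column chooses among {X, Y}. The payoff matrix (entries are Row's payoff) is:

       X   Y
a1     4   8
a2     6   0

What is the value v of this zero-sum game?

Row minima: a1 → 4, a2 → 0; maximin = 4.
Column maxima: X → 6, Y → 8; minimax = 6.
4 ≠ 6, so there is no saddle point; optimal play is mixed.
Let Row play a1 with probability p. Expected payoff against X: 4p + 6(1−p) = −2p + 6; against Y: 8p + 0(1−p) = 8p.
Setting these equal: −2p + 6 = 8p ⇒ −10p = -6 ⇒ p = 3/5, and the value is (-2)·(3/5) + 6 = 24/5.
For Column: with q = P(X), equating a1's and a2's payoffs gives −4q + 8 = 6q ⇒ q = 4/5.

24/5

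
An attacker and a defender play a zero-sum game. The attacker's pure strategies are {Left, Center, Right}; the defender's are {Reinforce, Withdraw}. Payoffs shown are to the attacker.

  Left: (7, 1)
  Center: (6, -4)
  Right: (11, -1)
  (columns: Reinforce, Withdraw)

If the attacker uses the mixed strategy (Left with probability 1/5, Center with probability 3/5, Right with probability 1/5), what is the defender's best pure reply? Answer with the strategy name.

Withdraw

If the defender plays Reinforce, the attacker's expected payoff is (1/5)·7 + (3/5)·6 + (1/5)·11 = 36/5.
If the defender plays Withdraw, the attacker's expected payoff is (1/5)·1 + (3/5)·(-4) + (1/5)·(-1) = -12/5.
The defender minimizes the attacker's payoff; the smallest is -12/5, so the best response is Withdraw.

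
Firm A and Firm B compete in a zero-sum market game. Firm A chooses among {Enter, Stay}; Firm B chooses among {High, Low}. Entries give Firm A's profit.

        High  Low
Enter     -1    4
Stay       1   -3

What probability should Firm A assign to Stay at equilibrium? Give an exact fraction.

5/9

Row minima: Enter → -1, Stay → -3; maximin = -1.
Column maxima: High → 1, Low → 4; minimax = 1.
-1 ≠ 1, so there is no saddle point; optimal play is mixed.
Let Firm A play Enter with probability p. Expected payoff against High: (-1)p + 1(1−p) = −2p + 1; against Low: 4p + (-3)(1−p) = 7p − 3.
Setting these equal: −2p + 1 = 7p − 3 ⇒ −9p = -4 ⇒ p = 4/9, and the value is (-2)·(4/9) + 1 = 1/9.
For Firm B: with q = P(High), equating Enter's and Stay's payoffs gives −5q + 4 = 4q − 3 ⇒ q = 7/9.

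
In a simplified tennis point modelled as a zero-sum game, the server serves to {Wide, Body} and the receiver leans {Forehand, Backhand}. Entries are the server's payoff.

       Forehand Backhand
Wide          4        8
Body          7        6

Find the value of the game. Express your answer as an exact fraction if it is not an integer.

Row minima: Wide → 4, Body → 6; maximin = 6.
Column maxima: Forehand → 7, Backhand → 8; minimax = 7.
6 ≠ 7, so there is no saddle point; optimal play is mixed.
Let the server play Wide with probability p. Expected payoff against Forehand: 4p + 7(1−p) = −3p + 7; against Backhand: 8p + 6(1−p) = 2p + 6.
Setting these equal: −3p + 7 = 2p + 6 ⇒ −5p = -1 ⇒ p = 1/5, and the value is (-3)·(1/5) + 7 = 32/5.
For the receiver: with q = P(Forehand), equating Wide's and Body's payoffs gives −4q + 8 = q + 6 ⇒ q = 2/5.

32/5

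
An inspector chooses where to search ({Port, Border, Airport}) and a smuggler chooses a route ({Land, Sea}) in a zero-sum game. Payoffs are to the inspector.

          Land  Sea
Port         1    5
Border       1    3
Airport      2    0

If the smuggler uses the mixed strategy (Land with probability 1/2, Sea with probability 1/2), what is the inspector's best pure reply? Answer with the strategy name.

Port

Expected payoff of Port: (1/2)·1 + (1/2)·5 = 3.
Expected payoff of Border: (1/2)·1 + (1/2)·3 = 2.
Expected payoff of Airport: (1/2)·2 + (1/2)·0 = 1.
The largest is 3, so the inspector's best response is Port.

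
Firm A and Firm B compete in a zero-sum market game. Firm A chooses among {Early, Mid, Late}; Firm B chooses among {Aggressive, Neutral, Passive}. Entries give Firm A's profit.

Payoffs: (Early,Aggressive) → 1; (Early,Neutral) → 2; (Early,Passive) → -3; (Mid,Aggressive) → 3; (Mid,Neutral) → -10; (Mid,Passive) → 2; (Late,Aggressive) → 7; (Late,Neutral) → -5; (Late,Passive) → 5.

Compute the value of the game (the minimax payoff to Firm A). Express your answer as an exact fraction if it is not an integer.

Row minima: Early → -3, Mid → -10, Late → -5; maximin = -3.
Column maxima: Aggressive → 7, Neutral → 2, Passive → 5; minimax = 2.
-3 ≠ 2, so there is no saddle point; optimal play is mixed.
Mid is strictly dominated by Late, so Firm A never plays it.
Aggressive is strictly dominated by Passive (it gives Firm A strictly more in every row), so Firm B never plays it.
On the remaining 2×2 (Early, Late vs Neutral, Passive):
Let Firm A play Early with probability p. Expected payoff against Neutral: 2p + (-5)(1−p) = 7p − 5; against Passive: (-3)p + 5(1−p) = −8p + 5.
Setting these equal: 7p − 5 = −8p + 5 ⇒ 15p = 10 ⇒ p = 2/3, and the value is (7)·(2/3) − 5 = -1/3.
For Firm B: with q = P(Neutral), equating Early's and Late's payoffs gives 5q − 3 = −10q + 5 ⇒ q = 8/15.

-1/3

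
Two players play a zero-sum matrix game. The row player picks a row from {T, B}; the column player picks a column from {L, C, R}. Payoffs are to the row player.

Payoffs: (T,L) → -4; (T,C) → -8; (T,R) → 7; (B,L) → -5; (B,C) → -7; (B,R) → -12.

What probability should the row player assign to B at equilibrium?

Row minima: T → -8, B → -12; maximin = -8.
Column maxima: L → -4, C → -7, R → 7; minimax = -7.
-8 ≠ -7, so there is no saddle point; optimal play is mixed.
L is strictly dominated by C (it gives the row player strictly more in every row), so the column player never plays it.
On the remaining 2×2 (T, B vs C, R):
Let the row player play T with probability p. Expected payoff against C: (-8)p + (-7)(1−p) = −p − 7; against R: 7p + (-12)(1−p) = 19p − 12.
Setting these equal: −p − 7 = 19p − 12 ⇒ −20p = -5 ⇒ p = 1/4, and the value is (-1)·(1/4) − 7 = -29/4.
For the column player: with q = P(C), equating T's and B's payoffs gives −15q + 7 = 5q − 12 ⇒ q = 19/20.

3/4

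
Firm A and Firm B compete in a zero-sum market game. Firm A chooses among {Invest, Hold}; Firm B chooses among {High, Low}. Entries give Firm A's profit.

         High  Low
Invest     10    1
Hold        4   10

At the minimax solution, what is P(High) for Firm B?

Row minima: Invest → 1, Hold → 4; maximin = 4.
Column maxima: High → 10, Low → 10; minimax = 10.
4 ≠ 10, so there is no saddle point; optimal play is mixed.
Let Firm A play Invest with probability p. Expected payoff against High: 10p + 4(1−p) = 6p + 4; against Low: 1p + 10(1−p) = −9p + 10.
Setting these equal: 6p + 4 = −9p + 10 ⇒ 15p = 6 ⇒ p = 2/5, and the value is (6)·(2/5) + 4 = 32/5.
For Firm B: with q = P(High), equating Invest's and Hold's payoffs gives 9q + 1 = −6q + 10 ⇒ q = 3/5.

3/5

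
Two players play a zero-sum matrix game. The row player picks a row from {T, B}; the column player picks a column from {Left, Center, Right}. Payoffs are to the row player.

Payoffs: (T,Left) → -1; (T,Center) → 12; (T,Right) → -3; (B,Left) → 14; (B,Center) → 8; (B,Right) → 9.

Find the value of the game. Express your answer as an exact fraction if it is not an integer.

33/4

Row minima: T → -3, B → 8; maximin = 8.
Column maxima: Left → 14, Center → 12, Right → 9; minimax = 9.
8 ≠ 9, so there is no saddle point; optimal play is mixed.
Left is strictly dominated by Right (it gives the row player strictly more in every row), so the column player never plays it.
On the remaining 2×2 (T, B vs Center, Right):
Let the row player play T with probability p. Expected payoff against Center: 12p + 8(1−p) = 4p + 8; against Right: (-3)p + 9(1−p) = −12p + 9.
Setting these equal: 4p + 8 = −12p + 9 ⇒ 16p = 1 ⇒ p = 1/16, and the value is (4)·(1/16) + 8 = 33/4.
For the column player: with q = P(Center), equating T's and B's payoffs gives 15q − 3 = −q + 9 ⇒ q = 3/4.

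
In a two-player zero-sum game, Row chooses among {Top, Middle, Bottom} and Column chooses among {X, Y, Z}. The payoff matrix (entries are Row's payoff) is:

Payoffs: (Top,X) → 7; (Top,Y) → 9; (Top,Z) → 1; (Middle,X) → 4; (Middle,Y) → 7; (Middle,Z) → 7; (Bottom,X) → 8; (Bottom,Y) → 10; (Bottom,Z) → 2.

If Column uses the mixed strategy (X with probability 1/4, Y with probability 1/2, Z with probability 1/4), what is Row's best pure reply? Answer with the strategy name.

Expected payoff of Top: (1/4)·7 + (1/2)·9 + (1/4)·1 = 13/2.
Expected payoff of Middle: (1/4)·4 + (1/2)·7 + (1/4)·7 = 25/4.
Expected payoff of Bottom: (1/4)·8 + (1/2)·10 + (1/4)·2 = 15/2.
The largest is 15/2, so Row's best response is Bottom.

Bottom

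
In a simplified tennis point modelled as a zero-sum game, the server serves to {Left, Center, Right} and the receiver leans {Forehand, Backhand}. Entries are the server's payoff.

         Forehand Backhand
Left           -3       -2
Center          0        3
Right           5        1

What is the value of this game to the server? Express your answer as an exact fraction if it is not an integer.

Row minima: Left → -3, Center → 0, Right → 1; maximin = 1.
Column maxima: Forehand → 5, Backhand → 3; minimax = 3.
1 ≠ 3, so there is no saddle point; optimal play is mixed.
Left is strictly dominated by Center, so the server never plays it.
On the remaining 2×2 (Center, Right vs Forehand, Backhand):
Let the server play Center with probability p. Expected payoff against Forehand: 0p + 5(1−p) = −5p + 5; against Backhand: 3p + 1(1−p) = 2p + 1.
Setting these equal: −5p + 5 = 2p + 1 ⇒ −7p = -4 ⇒ p = 4/7, and the value is (-5)·(4/7) + 5 = 15/7.
For the receiver: with q = P(Forehand), equating Center's and Right's payoffs gives −3q + 3 = 4q + 1 ⇒ q = 2/7.

15/7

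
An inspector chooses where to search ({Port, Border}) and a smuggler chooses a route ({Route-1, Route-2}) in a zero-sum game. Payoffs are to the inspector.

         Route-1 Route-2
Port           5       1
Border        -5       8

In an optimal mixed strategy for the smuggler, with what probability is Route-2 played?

Row minima: Port → 1, Border → -5; maximin = 1.
Column maxima: Route-1 → 5, Route-2 → 8; minimax = 5.
1 ≠ 5, so there is no saddle point; optimal play is mixed.
Let the inspector play Port with probability p. Expected payoff against Route-1: 5p + (-5)(1−p) = 10p − 5; against Route-2: 1p + 8(1−p) = −7p + 8.
Setting these equal: 10p − 5 = −7p + 8 ⇒ 17p = 13 ⇒ p = 13/17, and the value is (10)·(13/17) − 5 = 45/17.
For the smuggler: with q = P(Route-1), equating Port's and Border's payoffs gives 4q + 1 = −13q + 8 ⇒ q = 7/17.

10/17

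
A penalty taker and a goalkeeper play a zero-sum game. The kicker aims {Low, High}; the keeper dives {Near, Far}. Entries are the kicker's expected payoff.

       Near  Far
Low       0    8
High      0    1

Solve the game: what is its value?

Row minima: Low → 0, High → 0; maximin = 0.
Column maxima: Near → 0, Far → 8; minimax = 0.
Since maximin = minimax = 0, there is a saddle point and the value is 0.

0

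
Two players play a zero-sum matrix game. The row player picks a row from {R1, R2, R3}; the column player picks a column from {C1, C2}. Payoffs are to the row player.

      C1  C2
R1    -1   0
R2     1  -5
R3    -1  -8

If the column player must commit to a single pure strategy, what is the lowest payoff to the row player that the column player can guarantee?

0

Column maxima: C1 → 1, C2 → 0.
The smallest of these is 0.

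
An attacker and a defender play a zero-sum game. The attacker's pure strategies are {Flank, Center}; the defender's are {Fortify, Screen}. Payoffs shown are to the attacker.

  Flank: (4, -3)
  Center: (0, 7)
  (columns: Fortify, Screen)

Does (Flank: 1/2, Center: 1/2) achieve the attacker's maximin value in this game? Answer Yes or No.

Yes

Against Fortify this mix gives (1/2)·4 + (1/2)·0 = 2.
Against Screen this mix gives (1/2)·(-3) + (1/2)·7 = 2.
All of the defender's active replies (Fortify, Screen) yield 2, and no column does worse for the attacker. The mix makes the defender indifferent and guarantees 2, so it is optimal.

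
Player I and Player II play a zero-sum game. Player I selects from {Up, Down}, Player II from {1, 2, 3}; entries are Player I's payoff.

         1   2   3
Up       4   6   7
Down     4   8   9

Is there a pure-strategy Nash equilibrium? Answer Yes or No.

Yes

Row minima: Up → 4, Down → 4; maximin = 4.
Column maxima: 1 → 4, 2 → 8, 3 → 9; minimax = 4.
maximin = minimax = 4, so a saddle point exists.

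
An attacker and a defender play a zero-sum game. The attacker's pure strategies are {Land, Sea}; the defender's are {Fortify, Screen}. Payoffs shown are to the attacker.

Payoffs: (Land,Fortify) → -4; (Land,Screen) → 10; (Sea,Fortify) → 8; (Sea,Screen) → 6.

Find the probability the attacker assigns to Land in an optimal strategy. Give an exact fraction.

1/8

Row minima: Land → -4, Sea → 6; maximin = 6.
Column maxima: Fortify → 8, Screen → 10; minimax = 8.
6 ≠ 8, so there is no saddle point; optimal play is mixed.
Let the attacker play Land with probability p. Expected payoff against Fortify: (-4)p + 8(1−p) = −12p + 8; against Screen: 10p + 6(1−p) = 4p + 6.
Setting these equal: −12p + 8 = 4p + 6 ⇒ −16p = -2 ⇒ p = 1/8, and the value is (-12)·(1/8) + 8 = 13/2.
For the defender: with q = P(Fortify), equating Land's and Sea's payoffs gives −14q + 10 = 2q + 6 ⇒ q = 1/4.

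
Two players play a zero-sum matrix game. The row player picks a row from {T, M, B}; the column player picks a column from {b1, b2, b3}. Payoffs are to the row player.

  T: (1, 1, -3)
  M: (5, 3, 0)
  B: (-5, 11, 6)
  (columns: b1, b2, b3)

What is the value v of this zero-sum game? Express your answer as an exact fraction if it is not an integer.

Row minima: T → -3, M → 0, B → -5; maximin = 0.
Column maxima: b1 → 5, b2 → 11, b3 → 6; minimax = 5.
0 ≠ 5, so there is no saddle point; optimal play is mixed.
T is strictly dominated by M, so the row player never plays it.
b2 is strictly dominated by b3 (it gives the row player strictly more in every row), so the column player never plays it.
On the remaining 2×2 (M, B vs b1, b3):
Let the row player play M with probability p. Expected payoff against b1: 5p + (-5)(1−p) = 10p − 5; against b3: 0p + 6(1−p) = −6p + 6.
Setting these equal: 10p − 5 = −6p + 6 ⇒ 16p = 11 ⇒ p = 11/16, and the value is (10)·(11/16) − 5 = 15/8.
For the column player: with q = P(b1), equating M's and B's payoffs gives 5q = −11q + 6 ⇒ q = 3/8.

15/8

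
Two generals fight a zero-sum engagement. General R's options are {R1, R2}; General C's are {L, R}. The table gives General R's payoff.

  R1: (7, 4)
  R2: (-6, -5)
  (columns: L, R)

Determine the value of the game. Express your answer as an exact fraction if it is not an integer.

4

Row minima: R1 → 4, R2 → -6; maximin = 4.
Column maxima: L → 7, R → 4; minimax = 4.
Since maximin = minimax = 4, there is a saddle point and the value is 4.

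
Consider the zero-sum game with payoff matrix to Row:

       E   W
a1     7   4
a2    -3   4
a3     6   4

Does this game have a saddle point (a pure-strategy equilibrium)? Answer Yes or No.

Yes

Row minima: a1 → 4, a2 → -3, a3 → 4; maximin = 4.
Column maxima: E → 7, W → 4; minimax = 4.
maximin = minimax = 4, so a saddle point exists.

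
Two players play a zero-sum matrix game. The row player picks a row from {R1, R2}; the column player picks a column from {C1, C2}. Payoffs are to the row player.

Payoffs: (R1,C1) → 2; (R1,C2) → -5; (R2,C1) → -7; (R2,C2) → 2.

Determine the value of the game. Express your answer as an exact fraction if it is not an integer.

Row minima: R1 → -5, R2 → -7; maximin = -5.
Column maxima: C1 → 2, C2 → 2; minimax = 2.
-5 ≠ 2, so there is no saddle point; optimal play is mixed.
Let the row player play R1 with probability p. Expected payoff against C1: 2p + (-7)(1−p) = 9p − 7; against C2: (-5)p + 2(1−p) = −7p + 2.
Setting these equal: 9p − 7 = −7p + 2 ⇒ 16p = 9 ⇒ p = 9/16, and the value is (9)·(9/16) − 7 = -31/16.
For the column player: with q = P(C1), equating R1's and R2's payoffs gives 7q − 5 = −9q + 2 ⇒ q = 7/16.

-31/16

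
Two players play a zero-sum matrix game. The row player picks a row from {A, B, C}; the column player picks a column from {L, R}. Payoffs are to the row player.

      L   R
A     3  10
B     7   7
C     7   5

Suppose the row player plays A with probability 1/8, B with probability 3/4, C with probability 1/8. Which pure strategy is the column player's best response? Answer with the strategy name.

L

If the column player plays L, the row player's expected payoff is (1/8)·3 + (3/4)·7 + (1/8)·7 = 13/2.
If the column player plays R, the row player's expected payoff is (1/8)·10 + (3/4)·7 + (1/8)·5 = 57/8.
The column player minimizes the row player's payoff; the smallest is 13/2, so the best response is L.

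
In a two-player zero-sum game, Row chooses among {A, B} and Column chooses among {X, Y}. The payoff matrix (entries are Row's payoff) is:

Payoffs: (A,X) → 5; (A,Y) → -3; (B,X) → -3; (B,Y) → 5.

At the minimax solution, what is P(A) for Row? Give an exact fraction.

Row minima: A → -3, B → -3; maximin = -3.
Column maxima: X → 5, Y → 5; minimax = 5.
-3 ≠ 5, so there is no saddle point; optimal play is mixed.
Let Row play A with probability p. Expected payoff against X: 5p + (-3)(1−p) = 8p − 3; against Y: (-3)p + 5(1−p) = −8p + 5.
Setting these equal: 8p − 3 = −8p + 5 ⇒ 16p = 8 ⇒ p = 1/2, and the value is (8)·(1/2) − 3 = 1.
For Column: with q = P(X), equating A's and B's payoffs gives 8q − 3 = −8q + 5 ⇒ q = 1/2.

1/2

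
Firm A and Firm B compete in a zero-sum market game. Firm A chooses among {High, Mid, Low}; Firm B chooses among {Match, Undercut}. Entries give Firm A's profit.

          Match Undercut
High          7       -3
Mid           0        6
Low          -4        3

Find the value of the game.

21/8

Row minima: High → -3, Mid → 0, Low → -4; maximin = 0.
Column maxima: Match → 7, Undercut → 6; minimax = 6.
0 ≠ 6, so there is no saddle point; optimal play is mixed.
Low is strictly dominated by Mid, so Firm A never plays it.
On the remaining 2×2 (High, Mid vs Match, Undercut):
Let Firm A play High with probability p. Expected payoff against Match: 7p + 0(1−p) = 7p; against Undercut: (-3)p + 6(1−p) = −9p + 6.
Setting these equal: 7p = −9p + 6 ⇒ 16p = 6 ⇒ p = 3/8, and the value is (7)·(3/8) = 21/8.
For Firm B: with q = P(Match), equating High's and Mid's payoffs gives 10q − 3 = −6q + 6 ⇒ q = 9/16.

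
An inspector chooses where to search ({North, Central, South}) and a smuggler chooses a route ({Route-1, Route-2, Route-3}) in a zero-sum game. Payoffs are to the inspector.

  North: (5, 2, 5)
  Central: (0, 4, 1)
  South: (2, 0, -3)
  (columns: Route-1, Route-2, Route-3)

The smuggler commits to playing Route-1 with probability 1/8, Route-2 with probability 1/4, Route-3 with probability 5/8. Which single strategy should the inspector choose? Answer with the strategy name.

North

Expected payoff of North: (1/8)·5 + (1/4)·2 + (5/8)·5 = 17/4.
Expected payoff of Central: (1/8)·0 + (1/4)·4 + (5/8)·1 = 13/8.
Expected payoff of South: (1/8)·2 + (1/4)·0 + (5/8)·(-3) = -13/8.
The largest is 17/4, so the inspector's best response is North.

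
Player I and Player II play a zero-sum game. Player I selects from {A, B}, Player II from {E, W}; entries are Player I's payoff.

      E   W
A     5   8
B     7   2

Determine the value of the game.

23/4

Row minima: A → 5, B → 2; maximin = 5.
Column maxima: E → 7, W → 8; minimax = 7.
5 ≠ 7, so there is no saddle point; optimal play is mixed.
Let Player I play A with probability p. Expected payoff against E: 5p + 7(1−p) = −2p + 7; against W: 8p + 2(1−p) = 6p + 2.
Setting these equal: −2p + 7 = 6p + 2 ⇒ −8p = -5 ⇒ p = 5/8, and the value is (-2)·(5/8) + 7 = 23/4.
For Player II: with q = P(E), equating A's and B's payoffs gives −3q + 8 = 5q + 2 ⇒ q = 3/4.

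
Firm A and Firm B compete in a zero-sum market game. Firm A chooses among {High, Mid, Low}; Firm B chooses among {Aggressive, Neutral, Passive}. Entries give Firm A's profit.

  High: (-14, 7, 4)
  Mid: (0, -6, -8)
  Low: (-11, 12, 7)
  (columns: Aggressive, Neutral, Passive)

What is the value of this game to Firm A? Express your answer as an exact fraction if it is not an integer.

-44/13

Row minima: High → -14, Mid → -8, Low → -11; maximin = -8.
Column maxima: Aggressive → 0, Neutral → 12, Passive → 7; minimax = 0.
-8 ≠ 0, so there is no saddle point; optimal play is mixed.
High is strictly dominated by Low, so Firm A never plays it.
Neutral is strictly dominated by Passive (it gives Firm A strictly more in every row), so Firm B never plays it.
On the remaining 2×2 (Mid, Low vs Aggressive, Passive):
Let Firm A play Mid with probability p. Expected payoff against Aggressive: 0p + (-11)(1−p) = 11p − 11; against Passive: (-8)p + 7(1−p) = −15p + 7.
Setting these equal: 11p − 11 = −15p + 7 ⇒ 26p = 18 ⇒ p = 9/13, and the value is (11)·(9/13) − 11 = -44/13.
For Firm B: with q = P(Aggressive), equating Mid's and Low's payoffs gives 8q − 8 = −18q + 7 ⇒ q = 15/26.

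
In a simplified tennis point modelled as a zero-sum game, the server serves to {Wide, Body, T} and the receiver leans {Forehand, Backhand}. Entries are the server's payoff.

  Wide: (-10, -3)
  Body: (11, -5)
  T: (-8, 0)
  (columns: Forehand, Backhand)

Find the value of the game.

-5/3

Row minima: Wide → -10, Body → -5, T → -8; maximin = -5.
Column maxima: Forehand → 11, Backhand → 0; minimax = 0.
-5 ≠ 0, so there is no saddle point; optimal play is mixed.
Wide is strictly dominated by T, so the server never plays it.
On the remaining 2×2 (Body, T vs Forehand, Backhand):
Let the server play Body with probability p. Expected payoff against Forehand: 11p + (-8)(1−p) = 19p − 8; against Backhand: (-5)p + 0(1−p) = −5p.
Setting these equal: 19p − 8 = −5p ⇒ 24p = 8 ⇒ p = 1/3, and the value is (19)·(1/3) − 8 = -5/3.
For the receiver: with q = P(Forehand), equating Body's and T's payoffs gives 16q − 5 = −8q ⇒ q = 5/24.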